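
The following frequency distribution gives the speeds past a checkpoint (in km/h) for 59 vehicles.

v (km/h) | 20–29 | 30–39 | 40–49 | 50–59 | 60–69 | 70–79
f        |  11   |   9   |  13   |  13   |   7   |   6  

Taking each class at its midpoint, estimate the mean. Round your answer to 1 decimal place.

Midpoints: 24.5, 34.5, 44.5, 54.5, 64.5, 74.5
Σfm = 11×24.5 + 9×34.5 + 13×44.5 + 13×54.5 + 7×64.5 + 6×74.5 = 2765.5
n = Σf = 59
Mean = 2765.5 / 59 = 46.8729

46.9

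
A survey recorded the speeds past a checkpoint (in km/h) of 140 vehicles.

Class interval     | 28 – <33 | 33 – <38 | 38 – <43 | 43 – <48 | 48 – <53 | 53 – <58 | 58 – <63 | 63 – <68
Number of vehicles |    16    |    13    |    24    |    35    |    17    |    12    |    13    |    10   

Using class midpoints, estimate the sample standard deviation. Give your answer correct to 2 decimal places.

Midpoints: 30.5, 35.5, 40.5, 45.5, 50.5, 55.5, 60.5, 65.5
n = 140, Σfm = 6480, mean = 46.2857
Σfm² = 313895
Σf(m − x̄)² = Σfm² − (Σfm)²/n = 313895 − 6480²/140 = 13963.5714
Sample variance = 13963.5714 / 139 = 100.4573
Standard deviation = √100.4573 = 10.0228

10.02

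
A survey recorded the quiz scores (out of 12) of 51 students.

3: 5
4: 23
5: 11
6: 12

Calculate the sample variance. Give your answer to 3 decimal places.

0.927

Values: 3, 4, 5, 6
n = 51, Σfx = 234, mean = 4.5882
Σfx² = 1120
Σf(x − x̄)² = Σfx² − (Σfx)²/n = 1120 − 234²/51 = 46.3529
Sample variance = 46.3529 / 50 = 0.9271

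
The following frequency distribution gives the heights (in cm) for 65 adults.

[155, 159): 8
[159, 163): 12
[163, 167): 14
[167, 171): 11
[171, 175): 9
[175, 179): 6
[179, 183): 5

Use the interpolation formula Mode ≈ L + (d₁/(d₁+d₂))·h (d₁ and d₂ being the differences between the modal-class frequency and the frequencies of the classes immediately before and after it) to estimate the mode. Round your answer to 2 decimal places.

Modal class: [163, 167) (highest frequency 14).
d₁ = 14 − 12 = 2, d₂ = 14 − 11 = 3
Mode ≈ 163 + (2/(2+3)) × 4 = 163 + 1.6000 = 164.6000

164.60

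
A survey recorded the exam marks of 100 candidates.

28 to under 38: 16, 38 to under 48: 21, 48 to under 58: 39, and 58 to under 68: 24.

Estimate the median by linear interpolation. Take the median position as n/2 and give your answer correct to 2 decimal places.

51.33

Cumulative frequencies: 16, 37, 76, 100
n = 100; position = n/2 = 50.
This falls in the class 48 to under 58: L = 48, F = 37, f = 39, h = 10.
Median ≈ 48 + ((50 − 37) / 39) × 10 = 51.3333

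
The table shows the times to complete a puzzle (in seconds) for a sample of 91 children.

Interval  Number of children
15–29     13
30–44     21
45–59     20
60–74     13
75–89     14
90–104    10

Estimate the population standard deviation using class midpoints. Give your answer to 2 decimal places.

Midpoints: 22, 37, 52, 67, 82, 97
n = 91, Σfm = 5092, mean = 55.9560
Σfm² = 335704
Σf(m − x̄)² = Σfm² − (Σfm)²/n = 335704 − 5092²/91 = 50775.8242
Population variance = 50775.8242 / 91 = 557.9761
Standard deviation = √557.9761 = 23.6215

23.62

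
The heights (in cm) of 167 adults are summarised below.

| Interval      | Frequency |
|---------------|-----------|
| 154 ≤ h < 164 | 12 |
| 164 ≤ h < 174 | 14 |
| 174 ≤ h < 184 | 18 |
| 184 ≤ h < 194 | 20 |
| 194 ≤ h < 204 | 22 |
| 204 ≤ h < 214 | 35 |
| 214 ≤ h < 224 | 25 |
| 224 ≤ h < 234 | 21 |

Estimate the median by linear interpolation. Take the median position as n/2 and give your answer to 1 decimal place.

Cumulative frequencies: 12, 26, 44, 64, 86, 121, 146, 167
n = 167; position = n/2 = 83.5.
This falls in the class 194 ≤ h < 204: L = 194, F = 64, f = 22, h = 10.
Median ≈ 194 + ((83.5 − 64) / 22) × 10 = 202.8636

202.9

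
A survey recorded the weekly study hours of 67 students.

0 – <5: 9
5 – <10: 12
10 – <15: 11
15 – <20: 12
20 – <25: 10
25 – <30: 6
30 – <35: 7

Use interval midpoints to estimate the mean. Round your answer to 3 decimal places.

16.082

Midpoints: 2.5, 7.5, 12.5, 17.5, 22.5, 27.5, 32.5
Σfm = 9×2.5 + 12×7.5 + 11×12.5 + 12×17.5 + 10×22.5 + 6×27.5 + 7×32.5 = 1077.5
n = Σf = 67
Mean = 1077.5 / 67 = 16.0821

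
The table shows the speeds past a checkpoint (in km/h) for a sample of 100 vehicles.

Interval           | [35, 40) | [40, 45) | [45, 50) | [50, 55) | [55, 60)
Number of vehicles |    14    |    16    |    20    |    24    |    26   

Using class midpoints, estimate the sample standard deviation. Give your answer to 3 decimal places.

6.922

Midpoints: 37.5, 42.5, 47.5, 52.5, 57.5
n = 100, Σfm = 4910, mean = 49.1000
Σfm² = 245825
Σf(m − x̄)² = Σfm² − (Σfm)²/n = 245825 − 4910²/100 = 4744.0000
Sample variance = 4744.0000 / 99 = 47.9192
Standard deviation = √47.9192 = 6.9224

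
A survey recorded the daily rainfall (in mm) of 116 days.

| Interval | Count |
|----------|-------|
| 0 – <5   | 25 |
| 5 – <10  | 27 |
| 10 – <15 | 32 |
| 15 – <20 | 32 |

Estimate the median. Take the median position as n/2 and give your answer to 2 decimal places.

Cumulative frequencies: 25, 52, 84, 116
n = 116; position = n/2 = 58.
This falls in the class 10 – <15: L = 10, F = 52, f = 32, h = 5.
Median ≈ 10 + ((58 − 52) / 32) × 5 = 10.9375

10.94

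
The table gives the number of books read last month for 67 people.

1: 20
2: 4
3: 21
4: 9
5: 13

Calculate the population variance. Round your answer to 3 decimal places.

2.146

Values: 1, 2, 3, 4, 5
n = 67, Σfx = 192, mean = 2.8657
Σfx² = 694
Σf(x − x̄)² = Σfx² − (Σfx)²/n = 694 − 192²/67 = 143.7910
Population variance = 143.7910 / 67 = 2.1461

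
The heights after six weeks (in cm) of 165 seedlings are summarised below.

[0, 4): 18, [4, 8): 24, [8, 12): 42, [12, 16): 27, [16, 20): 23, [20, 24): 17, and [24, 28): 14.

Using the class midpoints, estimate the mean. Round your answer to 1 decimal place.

Midpoints: 2, 6, 10, 14, 18, 22, 26
Σfm = 18×2 + 24×6 + 42×10 + 27×14 + 23×18 + 17×22 + 14×26 = 2130
n = Σf = 165
Mean = 2130 / 165 = 12.9091

12.9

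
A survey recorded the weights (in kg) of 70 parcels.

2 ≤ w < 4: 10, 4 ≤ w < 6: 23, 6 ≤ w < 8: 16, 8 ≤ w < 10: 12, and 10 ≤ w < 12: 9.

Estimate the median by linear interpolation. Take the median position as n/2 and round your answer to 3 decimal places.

Cumulative frequencies: 10, 33, 49, 61, 70
n = 70; position = n/2 = 35.
This falls in the class 6 ≤ w < 8: L = 6, F = 33, f = 16, h = 2.
Median ≈ 6 + ((35 − 33) / 16) × 2 = 6.2500

6.250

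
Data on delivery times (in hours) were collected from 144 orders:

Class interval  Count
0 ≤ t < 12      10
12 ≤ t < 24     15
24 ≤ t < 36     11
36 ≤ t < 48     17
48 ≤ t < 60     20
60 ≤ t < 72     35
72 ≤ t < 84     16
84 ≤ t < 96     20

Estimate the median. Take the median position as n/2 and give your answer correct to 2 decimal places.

Cumulative frequencies: 10, 25, 36, 53, 73, 108, 124, 144
n = 144; position = n/2 = 72.
This falls in the class 48 ≤ t < 60: L = 48, F = 53, f = 20, h = 12.
Median ≈ 48 + ((72 − 53) / 20) × 12 = 59.4000

59.40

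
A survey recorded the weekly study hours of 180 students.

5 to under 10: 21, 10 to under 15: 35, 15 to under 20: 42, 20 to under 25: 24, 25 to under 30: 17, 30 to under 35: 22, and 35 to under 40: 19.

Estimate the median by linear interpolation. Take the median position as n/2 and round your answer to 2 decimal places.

Cumulative frequencies: 21, 56, 98, 122, 139, 161, 180
n = 180; position = n/2 = 90.
This falls in the class 15 to under 20: L = 15, F = 56, f = 42, h = 5.
Median ≈ 15 + ((90 − 56) / 42) × 5 = 19.0476

19.05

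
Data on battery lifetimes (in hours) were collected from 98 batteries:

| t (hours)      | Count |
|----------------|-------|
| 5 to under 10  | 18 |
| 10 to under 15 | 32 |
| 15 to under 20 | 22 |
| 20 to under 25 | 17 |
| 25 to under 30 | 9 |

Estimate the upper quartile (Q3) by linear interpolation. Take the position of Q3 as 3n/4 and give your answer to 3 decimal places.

20.441

Cumulative frequencies: 18, 50, 72, 89, 98
n = 98; position = 3n/4 = 73.5.
This falls in the class 20 to under 25: L = 20, F = 72, f = 17, h = 5.
Upper quartile ≈ 20 + ((73.5 − 72) / 17) × 5 = 20.4412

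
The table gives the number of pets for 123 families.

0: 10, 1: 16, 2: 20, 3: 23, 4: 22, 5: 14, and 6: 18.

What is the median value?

Cumulative frequencies: 10, 26, 46, 69, 91, 105, 123
n = 123, so the median is the value in position (n+1)/2 = 62.
Position 62 falls at value 3.

3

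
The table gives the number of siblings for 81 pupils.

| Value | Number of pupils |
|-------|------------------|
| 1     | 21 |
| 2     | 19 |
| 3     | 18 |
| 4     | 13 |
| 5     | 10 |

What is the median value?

3

Cumulative frequencies: 21, 40, 58, 71, 81
n = 81, so the median is the value in position (n+1)/2 = 41.
Position 41 falls at value 3.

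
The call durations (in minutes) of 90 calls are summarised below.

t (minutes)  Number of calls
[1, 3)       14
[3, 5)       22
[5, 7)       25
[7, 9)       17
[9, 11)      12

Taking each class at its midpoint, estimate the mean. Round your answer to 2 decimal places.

Midpoints: 2, 4, 6, 8, 10
Σfm = 14×2 + 22×4 + 25×6 + 17×8 + 12×10 = 522
n = Σf = 90
Mean = 522 / 90 = 5.8000

5.80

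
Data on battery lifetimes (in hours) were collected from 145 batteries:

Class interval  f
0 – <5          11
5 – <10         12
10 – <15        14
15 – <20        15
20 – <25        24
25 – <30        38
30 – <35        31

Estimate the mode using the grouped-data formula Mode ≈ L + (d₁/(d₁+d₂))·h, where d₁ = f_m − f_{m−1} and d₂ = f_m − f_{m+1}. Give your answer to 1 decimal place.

Modal class: 25 – <30 (highest frequency 38).
d₁ = 38 − 24 = 14, d₂ = 38 − 31 = 7
Mode ≈ 25 + (14/(14+7)) × 5 = 25 + 3.3333 = 28.3333

28.3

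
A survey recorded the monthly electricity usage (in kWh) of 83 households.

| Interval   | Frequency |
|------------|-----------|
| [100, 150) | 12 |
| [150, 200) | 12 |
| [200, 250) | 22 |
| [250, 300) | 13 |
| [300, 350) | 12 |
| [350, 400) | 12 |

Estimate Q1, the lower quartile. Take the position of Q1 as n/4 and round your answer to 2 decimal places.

Cumulative frequencies: 12, 24, 46, 59, 71, 83
n = 83; position = n/4 = 20.75.
This falls in the class [150, 200): L = 150, F = 12, f = 12, h = 50.
Lower quartile ≈ 150 + ((20.75 − 12) / 12) × 50 = 186.4583

186.46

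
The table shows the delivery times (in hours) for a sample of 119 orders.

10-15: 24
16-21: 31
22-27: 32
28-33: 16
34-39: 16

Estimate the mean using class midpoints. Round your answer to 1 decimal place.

22.9

Midpoints: 12.5, 18.5, 24.5, 30.5, 36.5
Σfm = 24×12.5 + 31×18.5 + 32×24.5 + 16×30.5 + 16×36.5 = 2729.5
n = Σf = 119
Mean = 2729.5 / 119 = 22.9370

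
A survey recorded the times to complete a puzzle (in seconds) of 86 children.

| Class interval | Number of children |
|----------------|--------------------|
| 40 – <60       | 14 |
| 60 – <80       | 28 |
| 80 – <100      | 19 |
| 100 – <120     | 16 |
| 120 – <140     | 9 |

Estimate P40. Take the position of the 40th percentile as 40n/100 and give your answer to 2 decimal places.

Cumulative frequencies: 14, 42, 61, 77, 86
n = 86; position = 40n/100 = 34.4.
This falls in the class 60 – <80: L = 60, F = 14, f = 28, h = 20.
40th percentile ≈ 60 + ((34.4 − 14) / 28) × 20 = 74.5714

74.57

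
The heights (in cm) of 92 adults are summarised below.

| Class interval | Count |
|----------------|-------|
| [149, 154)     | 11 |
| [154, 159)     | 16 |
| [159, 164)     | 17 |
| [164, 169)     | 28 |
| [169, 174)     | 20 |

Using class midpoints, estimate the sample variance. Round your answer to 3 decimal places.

Midpoints: 151.5, 156.5, 161.5, 166.5, 171.5
n = 92, Σfm = 15008, mean = 163.1304
Σfm² = 2452217
Σf(m − x̄)² = Σfm² − (Σfm)²/n = 2452217 − 15008²/92 = 3955.4348
Sample variance = 3955.4348 / 91 = 43.4663

43.466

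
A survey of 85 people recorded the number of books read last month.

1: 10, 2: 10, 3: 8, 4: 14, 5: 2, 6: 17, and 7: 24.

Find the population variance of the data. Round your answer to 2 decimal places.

4.64

Values: 1, 2, 3, 4, 5, 6, 7
n = 85, Σfx = 390, mean = 4.5882
Σfx² = 2184
Σf(x − x̄)² = Σfx² − (Σfx)²/n = 2184 − 390²/85 = 394.5882
Population variance = 394.5882 / 85 = 4.6422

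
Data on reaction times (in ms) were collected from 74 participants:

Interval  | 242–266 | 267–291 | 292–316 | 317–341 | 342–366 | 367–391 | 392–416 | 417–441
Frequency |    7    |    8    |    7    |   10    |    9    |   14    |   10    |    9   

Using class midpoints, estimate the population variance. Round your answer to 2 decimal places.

2989.52

Midpoints: 254, 279, 304, 329, 354, 379, 404, 429
n = 74, Σfm = 25821, mean = 348.9324
Σfm² = 9231009
Σf(m − x̄)² = Σfm² − (Σfm)²/n = 9231009 − 25821²/74 = 221224.6622
Population variance = 221224.6622 / 74 = 2989.5225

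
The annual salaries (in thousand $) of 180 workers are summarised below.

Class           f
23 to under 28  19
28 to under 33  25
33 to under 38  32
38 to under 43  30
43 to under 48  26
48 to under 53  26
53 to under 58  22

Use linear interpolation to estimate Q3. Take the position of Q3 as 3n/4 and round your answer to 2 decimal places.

Cumulative frequencies: 19, 44, 76, 106, 132, 158, 180
n = 180; position = 3n/4 = 135.
This falls in the class 48 to under 53: L = 48, F = 132, f = 26, h = 5.
Upper quartile ≈ 48 + ((135 − 132) / 26) × 5 = 48.5769

48.58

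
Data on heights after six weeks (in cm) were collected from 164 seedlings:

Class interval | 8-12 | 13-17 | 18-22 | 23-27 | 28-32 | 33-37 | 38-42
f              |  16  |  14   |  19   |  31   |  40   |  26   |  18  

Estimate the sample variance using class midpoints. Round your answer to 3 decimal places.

Midpoints: 10, 15, 20, 25, 30, 35, 40
n = 164, Σfm = 4355, mean = 26.5549
Σfm² = 128375
Σf(m − x̄)² = Σfm² − (Σfm)²/n = 128375 − 4355²/164 = 12728.5061
Sample variance = 12728.5061 / 163 = 78.0890

78.089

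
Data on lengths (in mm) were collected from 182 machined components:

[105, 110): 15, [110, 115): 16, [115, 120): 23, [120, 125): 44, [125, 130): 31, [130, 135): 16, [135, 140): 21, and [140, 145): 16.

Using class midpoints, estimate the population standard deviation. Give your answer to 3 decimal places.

Midpoints: 107.5, 112.5, 117.5, 122.5, 127.5, 132.5, 137.5, 142.5
n = 182, Σfm = 22745, mean = 124.9725
Σfm² = 2860437.5
Σf(m − x̄)² = Σfm² − (Σfm)²/n = 2860437.5 − 22745²/182 = 17937.3626
Population variance = 17937.3626 / 182 = 98.5569
Standard deviation = √98.5569 = 9.9276

9.928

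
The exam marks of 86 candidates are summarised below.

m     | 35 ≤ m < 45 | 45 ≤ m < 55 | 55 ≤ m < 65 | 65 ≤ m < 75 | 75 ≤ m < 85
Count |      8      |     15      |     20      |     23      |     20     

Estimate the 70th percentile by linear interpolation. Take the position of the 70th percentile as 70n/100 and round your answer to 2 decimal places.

Cumulative frequencies: 8, 23, 43, 66, 86
n = 86; position = 70n/100 = 60.2.
This falls in the class 65 ≤ m < 75: L = 65, F = 43, f = 23, h = 10.
70th percentile ≈ 65 + ((60.2 − 43) / 23) × 10 = 72.4783

72.48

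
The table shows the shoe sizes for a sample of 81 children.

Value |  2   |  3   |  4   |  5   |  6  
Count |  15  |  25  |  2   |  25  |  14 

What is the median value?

Cumulative frequencies: 15, 40, 42, 67, 81
n = 81, so the median is the value in position (n+1)/2 = 41.
Position 41 falls at value 4.

4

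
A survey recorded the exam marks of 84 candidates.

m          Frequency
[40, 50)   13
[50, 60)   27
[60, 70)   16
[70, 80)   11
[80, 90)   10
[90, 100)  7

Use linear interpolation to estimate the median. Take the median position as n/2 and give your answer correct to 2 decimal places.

Cumulative frequencies: 13, 40, 56, 67, 77, 84
n = 84; position = n/2 = 42.
This falls in the class [60, 70): L = 60, F = 40, f = 16, h = 10.
Median ≈ 60 + ((42 − 40) / 16) × 10 = 61.2500

61.25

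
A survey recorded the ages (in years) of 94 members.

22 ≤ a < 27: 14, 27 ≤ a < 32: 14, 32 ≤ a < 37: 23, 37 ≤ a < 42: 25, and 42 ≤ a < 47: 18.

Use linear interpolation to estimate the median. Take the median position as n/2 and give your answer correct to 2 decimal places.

Cumulative frequencies: 14, 28, 51, 76, 94
n = 94; position = n/2 = 47.
This falls in the class 32 ≤ a < 37: L = 32, F = 28, f = 23, h = 5.
Median ≈ 32 + ((47 − 28) / 23) × 5 = 36.1304

36.13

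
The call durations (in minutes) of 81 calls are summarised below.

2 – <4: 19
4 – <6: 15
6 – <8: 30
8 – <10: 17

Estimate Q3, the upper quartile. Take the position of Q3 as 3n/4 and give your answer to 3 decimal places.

7.783

Cumulative frequencies: 19, 34, 64, 81
n = 81; position = 3n/4 = 60.75.
This falls in the class 6 – <8: L = 6, F = 34, f = 30, h = 2.
Upper quartile ≈ 6 + ((60.75 − 34) / 30) × 2 = 7.7833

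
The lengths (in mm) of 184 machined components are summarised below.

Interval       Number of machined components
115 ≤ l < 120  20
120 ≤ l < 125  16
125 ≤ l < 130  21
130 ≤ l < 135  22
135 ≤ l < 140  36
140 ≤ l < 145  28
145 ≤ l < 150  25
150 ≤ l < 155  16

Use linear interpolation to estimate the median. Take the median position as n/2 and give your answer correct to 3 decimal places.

Cumulative frequencies: 20, 36, 57, 79, 115, 143, 168, 184
n = 184; position = n/2 = 92.
This falls in the class 135 ≤ l < 140: L = 135, F = 79, f = 36, h = 5.
Median ≈ 135 + ((92 − 79) / 36) × 5 = 136.8056

136.806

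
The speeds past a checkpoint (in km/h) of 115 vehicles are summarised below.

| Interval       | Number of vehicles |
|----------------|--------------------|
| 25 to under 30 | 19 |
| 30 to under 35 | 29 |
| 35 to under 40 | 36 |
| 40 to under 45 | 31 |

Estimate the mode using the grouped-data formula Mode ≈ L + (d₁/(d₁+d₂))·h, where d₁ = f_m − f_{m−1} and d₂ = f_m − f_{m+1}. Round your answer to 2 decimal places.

37.92

Modal class: 35 to under 40 (highest frequency 36).
d₁ = 36 − 29 = 7, d₂ = 36 − 31 = 5
Mode ≈ 35 + (7/(7+5)) × 5 = 35 + 2.9167 = 37.9167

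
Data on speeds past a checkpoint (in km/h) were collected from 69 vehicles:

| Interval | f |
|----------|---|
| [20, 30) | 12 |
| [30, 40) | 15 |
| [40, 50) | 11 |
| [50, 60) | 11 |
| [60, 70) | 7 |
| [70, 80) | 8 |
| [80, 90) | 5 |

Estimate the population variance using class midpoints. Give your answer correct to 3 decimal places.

349.212

Midpoints: 25, 35, 45, 55, 65, 75, 85
n = 69, Σfm = 3405, mean = 49.3478
Σfm² = 192125
Σf(m − x̄)² = Σfm² − (Σfm)²/n = 192125 − 3405²/69 = 24095.6522
Population variance = 24095.6522 / 69 = 349.2124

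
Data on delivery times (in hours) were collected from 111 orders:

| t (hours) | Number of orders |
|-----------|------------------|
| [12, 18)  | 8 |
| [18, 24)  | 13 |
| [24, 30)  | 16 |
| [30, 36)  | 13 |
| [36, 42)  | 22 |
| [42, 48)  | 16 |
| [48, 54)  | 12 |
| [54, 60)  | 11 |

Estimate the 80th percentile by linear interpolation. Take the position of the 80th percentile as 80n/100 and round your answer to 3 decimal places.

Cumulative frequencies: 8, 21, 37, 50, 72, 88, 100, 111
n = 111; position = 80n/100 = 88.8.
This falls in the class [48, 54): L = 48, F = 88, f = 12, h = 6.
80th percentile ≈ 48 + ((88.8 − 88) / 12) × 6 = 48.4000

48.400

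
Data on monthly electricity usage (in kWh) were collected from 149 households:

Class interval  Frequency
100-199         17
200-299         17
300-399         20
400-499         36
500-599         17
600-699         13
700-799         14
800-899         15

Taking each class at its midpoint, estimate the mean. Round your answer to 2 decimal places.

476.35

Midpoints: 149.5, 249.5, 349.5, 449.5, 549.5, 649.5, 749.5, 849.5
Σfm = 17×149.5 + 17×249.5 + 20×349.5 + 36×449.5 + 17×549.5 + 13×649.5 + 14×749.5 + 15×849.5 = 70975.5
n = Σf = 149
Mean = 70975.5 / 149 = 476.3456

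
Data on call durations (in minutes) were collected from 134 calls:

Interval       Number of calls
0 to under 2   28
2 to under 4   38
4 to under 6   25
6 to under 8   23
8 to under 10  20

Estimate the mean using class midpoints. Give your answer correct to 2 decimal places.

4.54

Midpoints: 1, 3, 5, 7, 9
Σfm = 28×1 + 38×3 + 25×5 + 23×7 + 20×9 = 608
n = Σf = 134
Mean = 608 / 134 = 4.5373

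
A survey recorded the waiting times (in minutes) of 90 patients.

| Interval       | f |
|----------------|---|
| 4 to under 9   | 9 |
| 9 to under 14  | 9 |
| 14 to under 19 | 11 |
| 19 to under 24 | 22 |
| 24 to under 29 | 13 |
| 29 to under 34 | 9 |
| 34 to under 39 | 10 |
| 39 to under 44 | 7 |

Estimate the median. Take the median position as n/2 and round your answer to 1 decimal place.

Cumulative frequencies: 9, 18, 29, 51, 64, 73, 83, 90
n = 90; position = n/2 = 45.
This falls in the class 19 to under 24: L = 19, F = 29, f = 22, h = 5.
Median ≈ 19 + ((45 − 29) / 22) × 5 = 22.6364

22.6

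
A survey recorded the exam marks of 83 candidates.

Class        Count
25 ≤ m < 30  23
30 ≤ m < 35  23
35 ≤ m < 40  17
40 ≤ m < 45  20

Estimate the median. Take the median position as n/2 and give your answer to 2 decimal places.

34.02

Cumulative frequencies: 23, 46, 63, 83
n = 83; position = n/2 = 41.5.
This falls in the class 30 ≤ m < 35: L = 30, F = 23, f = 23, h = 5.
Median ≈ 30 + ((41.5 − 23) / 23) × 5 = 34.0217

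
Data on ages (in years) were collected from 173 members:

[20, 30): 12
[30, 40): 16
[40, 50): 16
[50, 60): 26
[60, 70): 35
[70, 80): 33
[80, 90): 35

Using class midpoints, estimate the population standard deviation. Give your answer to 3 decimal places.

Midpoints: 25, 35, 45, 55, 65, 75, 85
n = 173, Σfm = 10735, mean = 62.0520
Σfm² = 724525
Σf(m − x̄)² = Σfm² − (Σfm)²/n = 724525 − 10735²/173 = 58396.5318
Population variance = 58396.5318 / 173 = 337.5522
Standard deviation = √337.5522 = 18.3726

18.373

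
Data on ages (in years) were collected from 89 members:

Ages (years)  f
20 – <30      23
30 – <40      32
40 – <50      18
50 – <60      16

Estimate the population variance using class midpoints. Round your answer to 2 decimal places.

Midpoints: 25, 35, 45, 55
n = 89, Σfm = 3385, mean = 38.0337
Σfm² = 138425
Σf(m − x̄)² = Σfm² − (Σfm)²/n = 138425 − 3385²/89 = 9680.8989
Population variance = 9680.8989 / 89 = 108.7741

108.77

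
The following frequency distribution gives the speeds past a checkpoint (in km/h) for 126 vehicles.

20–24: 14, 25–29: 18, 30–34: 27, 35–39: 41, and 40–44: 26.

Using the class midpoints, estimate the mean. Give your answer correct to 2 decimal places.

33.87

Midpoints: 22, 27, 32, 37, 42
Σfm = 14×22 + 18×27 + 27×32 + 41×37 + 26×42 = 4267
n = Σf = 126
Mean = 4267 / 126 = 33.8651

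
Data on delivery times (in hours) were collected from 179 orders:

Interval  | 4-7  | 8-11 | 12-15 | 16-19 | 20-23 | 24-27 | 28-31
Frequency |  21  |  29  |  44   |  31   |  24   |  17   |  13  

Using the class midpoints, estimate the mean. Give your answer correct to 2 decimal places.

Midpoints: 5.5, 9.5, 13.5, 17.5, 21.5, 25.5, 29.5
Σfm = 21×5.5 + 29×9.5 + 44×13.5 + 31×17.5 + 24×21.5 + 17×25.5 + 13×29.5 = 2860.5
n = Σf = 179
Mean = 2860.5 / 179 = 15.9804

15.98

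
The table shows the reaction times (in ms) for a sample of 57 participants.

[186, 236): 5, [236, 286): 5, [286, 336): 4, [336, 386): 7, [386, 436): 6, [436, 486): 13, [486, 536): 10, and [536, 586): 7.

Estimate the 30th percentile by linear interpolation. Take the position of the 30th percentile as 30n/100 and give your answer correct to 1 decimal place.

358.1

Cumulative frequencies: 5, 10, 14, 21, 27, 40, 50, 57
n = 57; position = 30n/100 = 17.1.
This falls in the class [336, 386): L = 336, F = 14, f = 7, h = 50.
30th percentile ≈ 336 + ((17.1 − 14) / 7) × 50 = 358.1429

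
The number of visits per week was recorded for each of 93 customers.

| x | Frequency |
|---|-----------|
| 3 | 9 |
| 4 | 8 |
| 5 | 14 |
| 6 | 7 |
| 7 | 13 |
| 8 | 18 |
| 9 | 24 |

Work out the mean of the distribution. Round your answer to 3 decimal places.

6.688

Values: 3, 4, 5, 6, 7, 8, 9
Σfx = 9×3 + 8×4 + 14×5 + 7×6 + 13×7 + 18×8 + 24×9 = 622
n = Σf = 93
Mean = 622 / 93 = 6.6882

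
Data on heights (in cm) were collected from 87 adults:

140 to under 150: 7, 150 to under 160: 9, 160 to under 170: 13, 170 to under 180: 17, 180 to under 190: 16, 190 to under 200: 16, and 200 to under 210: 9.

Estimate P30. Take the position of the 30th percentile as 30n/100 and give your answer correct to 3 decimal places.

Cumulative frequencies: 7, 16, 29, 46, 62, 78, 87
n = 87; position = 30n/100 = 26.1.
This falls in the class 160 to under 170: L = 160, F = 16, f = 13, h = 10.
30th percentile ≈ 160 + ((26.1 − 16) / 13) × 10 = 167.7692

167.769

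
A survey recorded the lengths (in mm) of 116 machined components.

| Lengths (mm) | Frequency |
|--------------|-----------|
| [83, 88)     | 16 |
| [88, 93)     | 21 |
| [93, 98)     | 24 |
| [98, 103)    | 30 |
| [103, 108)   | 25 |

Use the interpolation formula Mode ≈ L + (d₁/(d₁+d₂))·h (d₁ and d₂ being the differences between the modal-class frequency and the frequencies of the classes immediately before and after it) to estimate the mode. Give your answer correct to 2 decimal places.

Modal class: [98, 103) (highest frequency 30).
d₁ = 30 − 24 = 6, d₂ = 30 − 25 = 5
Mode ≈ 98 + (6/(6+5)) × 5 = 98 + 2.7273 = 100.7273

100.73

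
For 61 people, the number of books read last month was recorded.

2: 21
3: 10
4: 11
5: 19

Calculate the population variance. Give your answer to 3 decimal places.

Values: 2, 3, 4, 5
n = 61, Σfx = 211, mean = 3.4590
Σfx² = 825
Σf(x − x̄)² = Σfx² − (Σfx)²/n = 825 − 211²/61 = 95.1475
Population variance = 95.1475 / 61 = 1.5598

1.560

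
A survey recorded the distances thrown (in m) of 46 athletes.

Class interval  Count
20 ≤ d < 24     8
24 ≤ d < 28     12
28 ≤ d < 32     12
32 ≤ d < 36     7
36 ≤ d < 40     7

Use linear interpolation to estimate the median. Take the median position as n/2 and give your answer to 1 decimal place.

29.0

Cumulative frequencies: 8, 20, 32, 39, 46
n = 46; position = n/2 = 23.
This falls in the class 28 ≤ d < 32: L = 28, F = 20, f = 12, h = 4.
Median ≈ 28 + ((23 − 20) / 12) × 4 = 29.0000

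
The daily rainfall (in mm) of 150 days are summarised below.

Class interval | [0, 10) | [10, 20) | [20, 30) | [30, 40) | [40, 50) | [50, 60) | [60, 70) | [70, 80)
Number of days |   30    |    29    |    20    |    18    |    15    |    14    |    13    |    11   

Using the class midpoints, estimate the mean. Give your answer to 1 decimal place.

Midpoints: 5, 15, 25, 35, 45, 55, 65, 75
Σfm = 30×5 + 29×15 + 20×25 + 18×35 + 15×45 + 14×55 + 13×65 + 11×75 = 4830
n = Σf = 150
Mean = 4830 / 150 = 32.2000

32.2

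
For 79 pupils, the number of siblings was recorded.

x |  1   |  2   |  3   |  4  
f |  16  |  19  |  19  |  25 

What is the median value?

Cumulative frequencies: 16, 35, 54, 79
n = 79, so the median is the value in position (n+1)/2 = 40.
Position 40 falls at value 3.

3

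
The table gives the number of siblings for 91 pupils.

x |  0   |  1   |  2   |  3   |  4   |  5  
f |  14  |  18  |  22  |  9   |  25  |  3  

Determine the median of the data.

Cumulative frequencies: 14, 32, 54, 63, 88, 91
n = 91, so the median is the value in position (n+1)/2 = 46.
Position 46 falls at value 2.

2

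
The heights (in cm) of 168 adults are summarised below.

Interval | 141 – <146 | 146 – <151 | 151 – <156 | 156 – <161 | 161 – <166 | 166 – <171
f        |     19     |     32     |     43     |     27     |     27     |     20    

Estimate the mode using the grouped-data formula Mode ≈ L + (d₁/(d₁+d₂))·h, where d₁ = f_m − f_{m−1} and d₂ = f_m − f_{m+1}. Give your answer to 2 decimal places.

153.04

Modal class: 151 – <156 (highest frequency 43).
d₁ = 43 − 32 = 11, d₂ = 43 − 27 = 16
Mode ≈ 151 + (11/(11+16)) × 5 = 151 + 2.0370 = 153.0370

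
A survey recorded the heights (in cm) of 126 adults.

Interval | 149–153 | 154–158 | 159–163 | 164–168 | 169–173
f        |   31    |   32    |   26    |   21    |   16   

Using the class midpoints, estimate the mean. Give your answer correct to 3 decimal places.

159.373

Midpoints: 151, 156, 161, 166, 171
Σfm = 31×151 + 32×156 + 26×161 + 21×166 + 16×171 = 20081
n = Σf = 126
Mean = 20081 / 126 = 159.3730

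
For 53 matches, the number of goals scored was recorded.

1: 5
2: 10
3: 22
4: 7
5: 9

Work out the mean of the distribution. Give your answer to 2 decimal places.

3.09

Values: 1, 2, 3, 4, 5
Σfx = 5×1 + 10×2 + 22×3 + 7×4 + 9×5 = 164
n = Σf = 53
Mean = 164 / 53 = 3.0943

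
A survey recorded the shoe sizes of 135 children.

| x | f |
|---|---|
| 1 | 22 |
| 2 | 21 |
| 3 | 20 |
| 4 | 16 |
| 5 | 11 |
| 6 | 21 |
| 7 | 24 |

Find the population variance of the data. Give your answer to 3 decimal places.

4.540

Values: 1, 2, 3, 4, 5, 6, 7
n = 135, Σfx = 537, mean = 3.9778
Σfx² = 2749
Σf(x − x̄)² = Σfx² − (Σfx)²/n = 2749 − 537²/135 = 612.9333
Population variance = 612.9333 / 135 = 4.5402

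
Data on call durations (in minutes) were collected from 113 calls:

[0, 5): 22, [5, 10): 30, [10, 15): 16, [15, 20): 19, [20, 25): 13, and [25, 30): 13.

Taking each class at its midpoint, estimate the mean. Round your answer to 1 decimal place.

12.9

Midpoints: 2.5, 7.5, 12.5, 17.5, 22.5, 27.5
Σfm = 22×2.5 + 30×7.5 + 16×12.5 + 19×17.5 + 13×22.5 + 13×27.5 = 1462.5
n = Σf = 113
Mean = 1462.5 / 113 = 12.9425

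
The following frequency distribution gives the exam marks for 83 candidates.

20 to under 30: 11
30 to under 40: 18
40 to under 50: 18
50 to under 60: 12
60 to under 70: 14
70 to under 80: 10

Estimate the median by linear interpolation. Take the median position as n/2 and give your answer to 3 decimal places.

Cumulative frequencies: 11, 29, 47, 59, 73, 83
n = 83; position = n/2 = 41.5.
This falls in the class 40 to under 50: L = 40, F = 29, f = 18, h = 10.
Median ≈ 40 + ((41.5 − 29) / 18) × 10 = 46.9444

46.944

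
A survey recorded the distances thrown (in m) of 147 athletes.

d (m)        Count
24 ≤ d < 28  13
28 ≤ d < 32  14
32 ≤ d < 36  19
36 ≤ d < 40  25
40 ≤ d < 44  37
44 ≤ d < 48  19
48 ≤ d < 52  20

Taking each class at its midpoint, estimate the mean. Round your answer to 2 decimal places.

Midpoints: 26, 30, 34, 38, 42, 46, 50
Σfm = 13×26 + 14×30 + 19×34 + 25×38 + 37×42 + 19×46 + 20×50 = 5782
n = Σf = 147
Mean = 5782 / 147 = 39.3333

39.33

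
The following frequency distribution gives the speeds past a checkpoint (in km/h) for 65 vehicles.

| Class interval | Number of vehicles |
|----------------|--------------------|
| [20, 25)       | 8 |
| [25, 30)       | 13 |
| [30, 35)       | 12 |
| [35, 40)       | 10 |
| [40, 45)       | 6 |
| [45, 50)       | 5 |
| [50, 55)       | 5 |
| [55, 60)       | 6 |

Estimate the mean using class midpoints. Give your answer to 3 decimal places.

Midpoints: 22.5, 27.5, 32.5, 37.5, 42.5, 47.5, 52.5, 57.5
Σfm = 8×22.5 + 13×27.5 + 12×32.5 + 10×37.5 + 6×42.5 + 5×47.5 + 5×52.5 + 6×57.5 = 2402.5
n = Σf = 65
Mean = 2402.5 / 65 = 36.9615

36.962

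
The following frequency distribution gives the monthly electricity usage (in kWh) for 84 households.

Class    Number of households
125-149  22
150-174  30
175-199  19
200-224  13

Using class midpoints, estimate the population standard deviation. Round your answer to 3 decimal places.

25.399

Midpoints: 137, 162, 187, 212
n = 84, Σfm = 14183, mean = 168.8452
Σfm² = 2448921
Σf(m − x̄)² = Σfm² − (Σfm)²/n = 2448921 − 14183²/84 = 54188.9881
Population variance = 54188.9881 / 84 = 645.1070
Standard deviation = √645.1070 = 25.3990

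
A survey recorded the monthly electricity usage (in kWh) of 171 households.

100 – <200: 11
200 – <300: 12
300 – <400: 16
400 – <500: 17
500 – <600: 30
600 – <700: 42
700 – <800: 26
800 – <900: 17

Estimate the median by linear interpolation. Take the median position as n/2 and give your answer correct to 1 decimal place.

Cumulative frequencies: 11, 23, 39, 56, 86, 128, 154, 171
n = 171; position = n/2 = 85.5.
This falls in the class 500 – <600: L = 500, F = 56, f = 30, h = 100.
Median ≈ 500 + ((85.5 − 56) / 30) × 100 = 598.3333

598.3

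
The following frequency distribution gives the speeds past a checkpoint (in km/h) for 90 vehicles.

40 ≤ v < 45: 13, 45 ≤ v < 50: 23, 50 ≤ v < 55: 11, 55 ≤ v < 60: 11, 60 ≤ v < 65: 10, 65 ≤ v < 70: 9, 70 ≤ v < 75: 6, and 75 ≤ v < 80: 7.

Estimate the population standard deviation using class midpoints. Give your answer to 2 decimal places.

10.89

Midpoints: 42.5, 47.5, 52.5, 57.5, 62.5, 67.5, 72.5, 77.5
n = 90, Σfm = 5065, mean = 56.2778
Σfm² = 295712.5
Σf(m − x̄)² = Σfm² − (Σfm)²/n = 295712.5 − 5065²/90 = 10665.5556
Population variance = 10665.5556 / 90 = 118.5062
Standard deviation = √118.5062 = 10.8861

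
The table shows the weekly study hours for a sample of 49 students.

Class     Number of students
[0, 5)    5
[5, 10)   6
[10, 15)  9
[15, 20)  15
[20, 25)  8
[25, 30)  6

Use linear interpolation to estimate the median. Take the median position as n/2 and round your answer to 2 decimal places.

16.50

Cumulative frequencies: 5, 11, 20, 35, 43, 49
n = 49; position = n/2 = 24.5.
This falls in the class [15, 20): L = 15, F = 20, f = 15, h = 5.
Median ≈ 15 + ((24.5 − 20) / 15) × 5 = 16.5000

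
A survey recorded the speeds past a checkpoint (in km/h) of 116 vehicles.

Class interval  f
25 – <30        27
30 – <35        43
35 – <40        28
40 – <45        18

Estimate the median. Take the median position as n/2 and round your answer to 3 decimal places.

Cumulative frequencies: 27, 70, 98, 116
n = 116; position = n/2 = 58.
This falls in the class 30 – <35: L = 30, F = 27, f = 43, h = 5.
Median ≈ 30 + ((58 − 27) / 43) × 5 = 33.6047

33.605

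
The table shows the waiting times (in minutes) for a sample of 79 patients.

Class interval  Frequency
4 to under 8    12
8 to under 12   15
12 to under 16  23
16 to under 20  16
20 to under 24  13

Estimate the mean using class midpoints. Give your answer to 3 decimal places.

14.152

Midpoints: 6, 10, 14, 18, 22
Σfm = 12×6 + 15×10 + 23×14 + 16×18 + 13×22 = 1118
n = Σf = 79
Mean = 1118 / 79 = 14.1519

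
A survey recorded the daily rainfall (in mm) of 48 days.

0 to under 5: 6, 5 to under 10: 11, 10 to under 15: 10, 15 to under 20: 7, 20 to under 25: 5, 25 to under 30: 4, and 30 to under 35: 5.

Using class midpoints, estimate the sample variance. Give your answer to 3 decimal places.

Midpoints: 2.5, 7.5, 12.5, 17.5, 22.5, 27.5, 32.5
n = 48, Σfm = 730, mean = 15.2083
Σfm² = 15200
Σf(m − x̄)² = Σfm² − (Σfm)²/n = 15200 − 730²/48 = 4097.9167
Sample variance = 4097.9167 / 47 = 87.1897

87.190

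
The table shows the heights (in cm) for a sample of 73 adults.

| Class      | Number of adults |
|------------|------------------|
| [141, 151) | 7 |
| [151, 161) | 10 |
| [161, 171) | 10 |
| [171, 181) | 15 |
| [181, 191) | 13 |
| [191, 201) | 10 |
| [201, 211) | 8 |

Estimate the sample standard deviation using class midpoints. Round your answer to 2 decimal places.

Midpoints: 146, 156, 166, 176, 186, 196, 206
n = 73, Σfm = 12908, mean = 176.8219
Σfm² = 2306168
Σf(m − x̄)² = Σfm² − (Σfm)²/n = 2306168 − 12908²/73 = 23750.6849
Sample variance = 23750.6849 / 72 = 329.8706
Standard deviation = √329.8706 = 18.1623

18.16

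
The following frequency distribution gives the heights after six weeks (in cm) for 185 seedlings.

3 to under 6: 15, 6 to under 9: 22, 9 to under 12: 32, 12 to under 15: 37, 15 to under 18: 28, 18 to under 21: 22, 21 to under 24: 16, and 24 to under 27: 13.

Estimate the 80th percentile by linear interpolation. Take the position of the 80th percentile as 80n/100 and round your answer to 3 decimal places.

Cumulative frequencies: 15, 37, 69, 106, 134, 156, 172, 185
n = 185; position = 80n/100 = 148.
This falls in the class 18 to under 21: L = 18, F = 134, f = 22, h = 3.
80th percentile ≈ 18 + ((148 − 134) / 22) × 3 = 19.9091

19.909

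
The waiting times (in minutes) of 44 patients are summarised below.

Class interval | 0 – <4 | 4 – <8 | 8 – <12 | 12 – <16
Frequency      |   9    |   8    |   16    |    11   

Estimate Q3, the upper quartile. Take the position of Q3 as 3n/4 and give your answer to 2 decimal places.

12.00

Cumulative frequencies: 9, 17, 33, 44
n = 44; position = 3n/4 = 33.
This falls in the class 8 – <12: L = 8, F = 17, f = 16, h = 4.
Upper quartile ≈ 8 + ((33 − 17) / 16) × 4 = 12.0000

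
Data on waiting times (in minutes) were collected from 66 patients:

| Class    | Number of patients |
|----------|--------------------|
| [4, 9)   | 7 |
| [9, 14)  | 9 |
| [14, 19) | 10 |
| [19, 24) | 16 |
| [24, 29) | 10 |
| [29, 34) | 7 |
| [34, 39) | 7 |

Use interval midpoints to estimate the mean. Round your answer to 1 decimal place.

Midpoints: 6.5, 11.5, 16.5, 21.5, 26.5, 31.5, 36.5
Σfm = 7×6.5 + 9×11.5 + 10×16.5 + 16×21.5 + 10×26.5 + 7×31.5 + 7×36.5 = 1399
n = Σf = 66
Mean = 1399 / 66 = 21.1970

21.2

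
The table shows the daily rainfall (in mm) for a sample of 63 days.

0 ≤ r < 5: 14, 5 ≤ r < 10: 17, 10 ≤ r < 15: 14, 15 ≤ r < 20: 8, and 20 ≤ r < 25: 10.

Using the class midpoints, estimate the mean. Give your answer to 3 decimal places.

Midpoints: 2.5, 7.5, 12.5, 17.5, 22.5
Σfm = 14×2.5 + 17×7.5 + 14×12.5 + 8×17.5 + 10×22.5 = 702.5
n = Σf = 63
Mean = 702.5 / 63 = 11.1508

11.151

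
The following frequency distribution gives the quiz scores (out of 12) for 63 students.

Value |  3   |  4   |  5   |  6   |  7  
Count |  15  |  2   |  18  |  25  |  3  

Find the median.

5

Cumulative frequencies: 15, 17, 35, 60, 63
n = 63, so the median is the value in position (n+1)/2 = 32.
Position 32 falls at value 5.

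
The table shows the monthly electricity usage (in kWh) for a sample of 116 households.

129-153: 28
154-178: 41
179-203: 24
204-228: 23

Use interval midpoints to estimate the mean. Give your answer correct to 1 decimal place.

175.1

Midpoints: 141, 166, 191, 216
Σfm = 28×141 + 41×166 + 24×191 + 23×216 = 20306
n = Σf = 116
Mean = 20306 / 116 = 175.0517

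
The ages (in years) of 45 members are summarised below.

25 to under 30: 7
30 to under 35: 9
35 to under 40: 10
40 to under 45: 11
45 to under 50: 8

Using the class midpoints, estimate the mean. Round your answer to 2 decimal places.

Midpoints: 27.5, 32.5, 37.5, 42.5, 47.5
Σfm = 7×27.5 + 9×32.5 + 10×37.5 + 11×42.5 + 8×47.5 = 1707.5
n = Σf = 45
Mean = 1707.5 / 45 = 37.9444

37.94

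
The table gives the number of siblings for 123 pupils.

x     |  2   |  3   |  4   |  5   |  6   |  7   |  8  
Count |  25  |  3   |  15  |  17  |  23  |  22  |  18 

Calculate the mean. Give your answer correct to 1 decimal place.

Values: 2, 3, 4, 5, 6, 7, 8
Σfx = 25×2 + 3×3 + 15×4 + 17×5 + 23×6 + 22×7 + 18×8 = 640
n = Σf = 123
Mean = 640 / 123 = 5.2033

5.2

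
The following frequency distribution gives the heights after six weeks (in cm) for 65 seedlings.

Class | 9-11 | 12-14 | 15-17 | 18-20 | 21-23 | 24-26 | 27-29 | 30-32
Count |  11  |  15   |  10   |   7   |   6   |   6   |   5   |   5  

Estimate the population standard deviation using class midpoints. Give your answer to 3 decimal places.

Midpoints: 10, 13, 16, 19, 22, 25, 28, 31
n = 65, Σfm = 1175, mean = 18.0769
Σfm² = 24101
Σf(m − x̄)² = Σfm² − (Σfm)²/n = 24101 − 1175²/65 = 2860.6154
Population variance = 2860.6154 / 65 = 44.0095
Standard deviation = √44.0095 = 6.6340

6.634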